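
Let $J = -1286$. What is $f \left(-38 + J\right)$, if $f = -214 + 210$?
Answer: $5296$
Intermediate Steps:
$f = -4$
$f \left(-38 + J\right) = - 4 \left(-38 - 1286\right) = \left(-4\right) \left(-1324\right) = 5296$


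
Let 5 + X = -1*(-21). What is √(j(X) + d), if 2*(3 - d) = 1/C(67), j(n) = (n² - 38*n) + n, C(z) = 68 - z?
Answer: I*√1334/2 ≈ 18.262*I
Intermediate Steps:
X = 16 (X = -5 - 1*(-21) = -5 + 21 = 16)
j(n) = n² - 37*n
d = 5/2 (d = 3 - 1/(2*(68 - 1*67)) = 3 - 1/(2*(68 - 67)) = 3 - ½/1 = 3 - ½*1 = 3 - ½ = 5/2 ≈ 2.5000)
√(j(X) + d) = √(16*(-37 + 16) + 5/2) = √(16*(-21) + 5/2) = √(-336 + 5/2) = √(-667/2) = I*√1334/2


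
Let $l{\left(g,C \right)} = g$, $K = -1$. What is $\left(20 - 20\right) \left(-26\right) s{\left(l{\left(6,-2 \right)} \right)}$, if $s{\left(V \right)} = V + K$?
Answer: $0$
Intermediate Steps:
$s{\left(V \right)} = -1 + V$ ($s{\left(V \right)} = V - 1 = -1 + V$)
$\left(20 - 20\right) \left(-26\right) s{\left(l{\left(6,-2 \right)} \right)} = \left(20 - 20\right) \left(-26\right) \left(-1 + 6\right) = 0 \left(-26\right) 5 = 0 \cdot 5 = 0$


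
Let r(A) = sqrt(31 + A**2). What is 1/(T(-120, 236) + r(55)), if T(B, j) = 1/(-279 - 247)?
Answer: 526/845521855 + 1106704*sqrt(191)/845521855 ≈ 0.018090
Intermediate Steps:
T(B, j) = -1/526 (T(B, j) = 1/(-526) = -1/526)
1/(T(-120, 236) + r(55)) = 1/(-1/526 + sqrt(31 + 55**2)) = 1/(-1/526 + sqrt(31 + 3025)) = 1/(-1/526 + sqrt(3056)) = 1/(-1/526 + 4*sqrt(191))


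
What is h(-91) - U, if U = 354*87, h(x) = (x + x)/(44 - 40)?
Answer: -61687/2 ≈ -30844.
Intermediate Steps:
h(x) = x/2 (h(x) = (2*x)/4 = (2*x)*(1/4) = x/2)
U = 30798
h(-91) - U = (1/2)*(-91) - 1*30798 = -91/2 - 30798 = -61687/2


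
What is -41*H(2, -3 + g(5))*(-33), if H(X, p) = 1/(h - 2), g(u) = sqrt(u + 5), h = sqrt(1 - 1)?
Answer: -1353/2 ≈ -676.50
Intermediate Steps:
h = 0 (h = sqrt(0) = 0)
g(u) = sqrt(5 + u)
H(X, p) = -1/2 (H(X, p) = 1/(0 - 2) = 1/(-2) = -1/2)
-41*H(2, -3 + g(5))*(-33) = -41*(-1/2)*(-33) = (41/2)*(-33) = -1353/2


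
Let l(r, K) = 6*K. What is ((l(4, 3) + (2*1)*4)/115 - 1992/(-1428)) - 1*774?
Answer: -10570006/13685 ≈ -772.38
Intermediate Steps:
((l(4, 3) + (2*1)*4)/115 - 1992/(-1428)) - 1*774 = ((6*3 + (2*1)*4)/115 - 1992/(-1428)) - 1*774 = ((18 + 2*4)*(1/115) - 1992*(-1/1428)) - 774 = ((18 + 8)*(1/115) + 166/119) - 774 = (26*(1/115) + 166/119) - 774 = (26/115 + 166/119) - 774 = 22184/13685 - 774 = -10570006/13685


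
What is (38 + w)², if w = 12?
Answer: 2500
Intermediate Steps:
(38 + w)² = (38 + 12)² = 50² = 2500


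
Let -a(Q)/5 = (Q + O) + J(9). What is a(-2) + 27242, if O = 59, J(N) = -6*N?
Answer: 27227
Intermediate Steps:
a(Q) = -25 - 5*Q (a(Q) = -5*((Q + 59) - 6*9) = -5*((59 + Q) - 54) = -5*(5 + Q) = -25 - 5*Q)
a(-2) + 27242 = (-25 - 5*(-2)) + 27242 = (-25 + 10) + 27242 = -15 + 27242 = 27227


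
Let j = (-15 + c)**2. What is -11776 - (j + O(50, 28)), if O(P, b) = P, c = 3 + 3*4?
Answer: -11826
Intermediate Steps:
c = 15 (c = 3 + 12 = 15)
j = 0 (j = (-15 + 15)**2 = 0**2 = 0)
-11776 - (j + O(50, 28)) = -11776 - (0 + 50) = -11776 - 1*50 = -11776 - 50 = -11826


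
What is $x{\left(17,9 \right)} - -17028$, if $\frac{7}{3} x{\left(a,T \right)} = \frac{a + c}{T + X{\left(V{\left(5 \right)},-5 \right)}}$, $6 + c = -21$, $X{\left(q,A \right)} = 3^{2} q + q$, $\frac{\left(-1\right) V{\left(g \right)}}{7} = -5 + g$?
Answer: $\frac{357578}{21} \approx 17028.0$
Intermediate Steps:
$V{\left(g \right)} = 35 - 7 g$ ($V{\left(g \right)} = - 7 \left(-5 + g\right) = 35 - 7 g$)
$X{\left(q,A \right)} = 10 q$ ($X{\left(q,A \right)} = 9 q + q = 10 q$)
$c = -27$ ($c = -6 - 21 = -27$)
$x{\left(a,T \right)} = \frac{3 \left(-27 + a\right)}{7 T}$ ($x{\left(a,T \right)} = \frac{3 \frac{a - 27}{T + 10 \left(35 - 35\right)}}{7} = \frac{3 \frac{-27 + a}{T + 10 \left(35 - 35\right)}}{7} = \frac{3 \frac{-27 + a}{T + 10 \cdot 0}}{7} = \frac{3 \frac{-27 + a}{T + 0}}{7} = \frac{3 \frac{-27 + a}{T}}{7} = \frac{3 \left(-27 + a\right)}{7 T}$)
$x{\left(17,9 \right)} - -17028 = \frac{3 \left(-27 + 17\right)}{7 \cdot 9} - -17028 = \frac{3}{7} \cdot \frac{1}{9} \left(-10\right) + 17028 = - \frac{10}{21} + 17028 = \frac{357578}{21}$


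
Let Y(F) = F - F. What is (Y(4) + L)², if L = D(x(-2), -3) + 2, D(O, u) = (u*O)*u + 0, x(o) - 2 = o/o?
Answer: 841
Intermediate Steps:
x(o) = 3 (x(o) = 2 + o/o = 2 + 1 = 3)
Y(F) = 0
D(O, u) = O*u² (D(O, u) = (O*u)*u + 0 = O*u² + 0 = O*u²)
L = 29 (L = 3*(-3)² + 2 = 3*9 + 2 = 27 + 2 = 29)
(Y(4) + L)² = (0 + 29)² = 29² = 841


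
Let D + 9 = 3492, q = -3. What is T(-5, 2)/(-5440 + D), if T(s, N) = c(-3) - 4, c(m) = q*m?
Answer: -5/1957 ≈ -0.0025549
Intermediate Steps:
D = 3483 (D = -9 + 3492 = 3483)
c(m) = -3*m
T(s, N) = 5 (T(s, N) = -3*(-3) - 4 = 9 - 4 = 5)
T(-5, 2)/(-5440 + D) = 5/(-5440 + 3483) = 5/(-1957) = -1/1957*5 = -5/1957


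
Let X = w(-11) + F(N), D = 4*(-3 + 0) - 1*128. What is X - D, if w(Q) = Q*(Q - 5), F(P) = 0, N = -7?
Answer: 316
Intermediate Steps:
w(Q) = Q*(-5 + Q)
D = -140 (D = 4*(-3) - 128 = -12 - 128 = -140)
X = 176 (X = -11*(-5 - 11) + 0 = -11*(-16) + 0 = 176 + 0 = 176)
X - D = 176 - 1*(-140) = 176 + 140 = 316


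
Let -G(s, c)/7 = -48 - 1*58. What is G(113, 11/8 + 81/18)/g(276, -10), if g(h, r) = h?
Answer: 371/138 ≈ 2.6884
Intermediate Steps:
G(s, c) = 742 (G(s, c) = -7*(-48 - 1*58) = -7*(-48 - 58) = -7*(-106) = 742)
G(113, 11/8 + 81/18)/g(276, -10) = 742/276 = 742*(1/276) = 371/138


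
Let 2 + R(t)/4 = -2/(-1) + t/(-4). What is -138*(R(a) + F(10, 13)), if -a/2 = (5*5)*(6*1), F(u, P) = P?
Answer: -43194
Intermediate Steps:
a = -300 (a = -2*5*5*6*1 = -50*6 = -2*150 = -300)
R(t) = -t (R(t) = -8 + 4*(-2/(-1) + t/(-4)) = -8 + 4*(-2*(-1) + t*(-¼)) = -8 + 4*(2 - t/4) = -8 + (8 - t) = -t)
-138*(R(a) + F(10, 13)) = -138*(-1*(-300) + 13) = -138*(300 + 13) = -138*313 = -43194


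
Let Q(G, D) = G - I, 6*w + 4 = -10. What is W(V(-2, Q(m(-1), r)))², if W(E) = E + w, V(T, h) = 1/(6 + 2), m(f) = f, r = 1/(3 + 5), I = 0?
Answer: 2809/576 ≈ 4.8767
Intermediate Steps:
r = ⅛ (r = 1/8 = ⅛ ≈ 0.12500)
w = -7/3 (w = -⅔ + (⅙)*(-10) = -⅔ - 5/3 = -7/3 ≈ -2.3333)
Q(G, D) = G (Q(G, D) = G - 1*0 = G + 0 = G)
V(T, h) = ⅛ (V(T, h) = 1/8 = ⅛)
W(E) = -7/3 + E (W(E) = E - 7/3 = -7/3 + E)
W(V(-2, Q(m(-1), r)))² = (-7/3 + ⅛)² = (-53/24)² = 2809/576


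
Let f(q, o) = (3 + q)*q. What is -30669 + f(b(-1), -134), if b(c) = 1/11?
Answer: -3710915/121 ≈ -30669.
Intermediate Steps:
b(c) = 1/11
f(q, o) = q*(3 + q)
-30669 + f(b(-1), -134) = -30669 + (3 + 1/11)/11 = -30669 + (1/11)*(34/11) = -30669 + 34/121 = -3710915/121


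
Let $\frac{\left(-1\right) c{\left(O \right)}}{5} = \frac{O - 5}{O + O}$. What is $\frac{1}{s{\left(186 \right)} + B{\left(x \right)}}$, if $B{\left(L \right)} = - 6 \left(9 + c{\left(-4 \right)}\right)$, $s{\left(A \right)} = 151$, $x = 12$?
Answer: $\frac{4}{523} \approx 0.0076482$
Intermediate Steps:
$c{\left(O \right)} = - \frac{5 \left(-5 + O\right)}{2 O}$ ($c{\left(O \right)} = - 5 \frac{O - 5}{O + O} = - 5 \frac{-5 + O}{2 O} = - \frac{5 \left(-5 + O\right)}{2 O}$)
$B{\left(L \right)} = - \frac{81}{4}$ ($B{\left(L \right)} = - 6 \left(9 + \frac{5 \left(5 - -4\right)}{2 \left(-4\right)}\right) = - 6 \left(9 + \frac{5}{2} \left(- \frac{1}{4}\right) \left(5 + 4\right)\right) = - 6 \left(9 + \frac{5}{2} \left(- \frac{1}{4}\right) 9\right) = - 6 \left(9 - \frac{45}{8}\right) = \left(-6\right) \frac{27}{8} = - \frac{81}{4}$)
$\frac{1}{s{\left(186 \right)} + B{\left(x \right)}} = \frac{1}{151 - \frac{81}{4}} = \frac{1}{\frac{523}{4}} = \frac{4}{523}$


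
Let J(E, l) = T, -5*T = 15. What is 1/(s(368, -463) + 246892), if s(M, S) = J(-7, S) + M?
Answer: 1/247257 ≈ 4.0444e-6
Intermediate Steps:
T = -3 (T = -⅕*15 = -3)
J(E, l) = -3
s(M, S) = -3 + M
1/(s(368, -463) + 246892) = 1/((-3 + 368) + 246892) = 1/(365 + 246892) = 1/247257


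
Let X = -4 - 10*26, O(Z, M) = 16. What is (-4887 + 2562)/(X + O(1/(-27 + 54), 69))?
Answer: 75/8 ≈ 9.3750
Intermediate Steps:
X = -264 (X = -4 - 260 = -264)
(-4887 + 2562)/(X + O(1/(-27 + 54), 69)) = (-4887 + 2562)/(-264 + 16) = -2325/(-248) = -2325*(-1/248) = 75/8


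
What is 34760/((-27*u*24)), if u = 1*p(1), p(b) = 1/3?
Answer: -4345/27 ≈ -160.93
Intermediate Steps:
p(b) = 1/3
u = 1/3 (u = 1*(1/3) = 1/3 ≈ 0.33333)
34760/((-27*u*24)) = 34760/((-27*1/3*24)) = 34760/((-9*24)) = 34760/(-216) = 34760*(-1/216) = -4345/27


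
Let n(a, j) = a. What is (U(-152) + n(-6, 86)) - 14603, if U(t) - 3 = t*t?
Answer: 8498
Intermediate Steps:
U(t) = 3 + t² (U(t) = 3 + t*t = 3 + t²)
(U(-152) + n(-6, 86)) - 14603 = ((3 + (-152)²) - 6) - 14603 = ((3 + 23104) - 6) - 14603 = (23107 - 6) - 14603 = 23101 - 14603 = 8498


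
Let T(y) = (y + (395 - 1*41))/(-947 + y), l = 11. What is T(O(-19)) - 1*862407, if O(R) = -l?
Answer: -826186249/958 ≈ -8.6241e+5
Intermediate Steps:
O(R) = -11 (O(R) = -1*11 = -11)
T(y) = (354 + y)/(-947 + y) (T(y) = (y + (395 - 41))/(-947 + y) = (y + 354)/(-947 + y) = (354 + y)/(-947 + y))
T(O(-19)) - 1*862407 = (354 - 11)/(-947 - 11) - 1*862407 = 343/(-958) - 862407 = -1/958*343 - 862407 = -343/958 - 862407 = -826186249/958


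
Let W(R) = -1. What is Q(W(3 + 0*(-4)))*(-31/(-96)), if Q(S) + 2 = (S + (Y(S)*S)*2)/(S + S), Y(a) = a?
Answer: -155/192 ≈ -0.80729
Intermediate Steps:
Q(S) = -2 + (S + 2*S²)/(2*S) (Q(S) = -2 + (S + (S*S)*2)/(S + S) = -2 + (S + S²*2)/((2*S)) = -2 + (S + 2*S²)*(1/(2*S)) = -2 + (S + 2*S²)/(2*S))
Q(W(3 + 0*(-4)))*(-31/(-96)) = (-3/2 - 1)*(-31/(-96)) = -(-155)*(-1)/(2*96) = -5/2*31/96 = -155/192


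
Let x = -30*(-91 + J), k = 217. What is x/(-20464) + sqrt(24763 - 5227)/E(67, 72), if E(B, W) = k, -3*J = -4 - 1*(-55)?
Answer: -405/2558 + 4*sqrt(1221)/217 ≈ 0.48578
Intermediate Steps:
J = -17 (J = -(-4 - 1*(-55))/3 = -(-4 + 55)/3 = -1/3*51 = -17)
x = 3240 (x = -30*(-91 - 17) = -30*(-108) = 3240)
E(B, W) = 217
x/(-20464) + sqrt(24763 - 5227)/E(67, 72) = 3240/(-20464) + sqrt(24763 - 5227)/217 = 3240*(-1/20464) + sqrt(19536)*(1/217) = -405/2558 + (4*sqrt(1221))*(1/217) = -405/2558 + 4*sqrt(1221)/217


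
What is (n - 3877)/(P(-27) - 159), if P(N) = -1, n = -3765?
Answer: 3821/80 ≈ 47.763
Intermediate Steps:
(n - 3877)/(P(-27) - 159) = (-3765 - 3877)/(-1 - 159) = -7642/(-160) = -7642*(-1/160) = 3821/80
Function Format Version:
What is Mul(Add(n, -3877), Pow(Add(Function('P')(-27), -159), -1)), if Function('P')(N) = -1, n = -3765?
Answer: Rational(3821, 80) ≈ 47.763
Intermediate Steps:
Mul(Add(n, -3877), Pow(Add(Function('P')(-27), -159), -1)) = Mul(Add(-3765, -3877), Pow(Add(-1, -159), -1)) = Mul(-7642, Pow(-160, -1)) = Mul(-7642, Rational(-1, 160)) = Rational(3821, 80)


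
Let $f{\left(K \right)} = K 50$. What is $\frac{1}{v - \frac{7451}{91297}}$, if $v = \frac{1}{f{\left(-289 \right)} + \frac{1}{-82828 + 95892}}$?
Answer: $- \frac{17234572824303}{1407753731357} \approx -12.243$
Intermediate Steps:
$f{\left(K \right)} = 50 K$
$v = - \frac{13064}{188774799}$ ($v = \frac{1}{50 \left(-289\right) + \frac{1}{-82828 + 95892}} = \frac{1}{-14450 + \frac{1}{13064}} = \frac{1}{- \frac{188774799}{13064}} = - \frac{13064}{188774799} \approx -6.9204 \cdot 10^{-5}$)
$\frac{1}{v - \frac{7451}{91297}} = \frac{1}{- \frac{13064}{188774799} - \frac{7451}{91297}} = \frac{1}{- \frac{1407753731357}{17234572824303}} = - \frac{17234572824303}{1407753731357}$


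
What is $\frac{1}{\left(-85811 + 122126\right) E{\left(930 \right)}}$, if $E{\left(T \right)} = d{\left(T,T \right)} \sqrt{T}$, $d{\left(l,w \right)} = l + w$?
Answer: $\frac{\sqrt{930}}{62817687000} \approx 4.8547 \cdot 10^{-10}$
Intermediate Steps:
$E{\left(T \right)} = 2 T^{\frac{3}{2}}$ ($E{\left(T \right)} = \left(T + T\right) \sqrt{T} = 2 T \sqrt{T} = 2 T^{\frac{3}{2}}$)
$\frac{1}{\left(-85811 + 122126\right) E{\left(930 \right)}} = \frac{1}{\left(-85811 + 122126\right) 2 \cdot 930^{\frac{3}{2}}} = \frac{1}{36315 \cdot 2 \cdot 930 \sqrt{930}} = \frac{1}{36315 \cdot 1860 \sqrt{930}} = \frac{\frac{1}{1729800} \sqrt{930}}{36315} = \frac{\sqrt{930}}{62817687000}$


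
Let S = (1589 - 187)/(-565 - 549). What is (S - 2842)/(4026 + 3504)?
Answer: -316739/838842 ≈ -0.37759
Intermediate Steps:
S = -701/557 (S = 1402/(-1114) = 1402*(-1/1114) = -701/557 ≈ -1.2585)
(S - 2842)/(4026 + 3504) = (-701/557 - 2842)/(4026 + 3504) = -1583695/557/7530 = -1583695/557*1/7530 = -316739/838842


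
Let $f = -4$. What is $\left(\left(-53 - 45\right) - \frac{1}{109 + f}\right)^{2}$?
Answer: $\frac{105904681}{11025} \approx 9605.9$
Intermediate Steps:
$\left(\left(-53 - 45\right) - \frac{1}{109 + f}\right)^{2} = \left(\left(-53 - 45\right) - \frac{1}{109 - 4}\right)^{2} = \left(\left(-53 - 45\right) - \frac{1}{105}\right)^{2} = \left(-98 - \frac{1}{105}\right)^{2} = \left(- \frac{10291}{105}\right)^{2} = \frac{105904681}{11025}$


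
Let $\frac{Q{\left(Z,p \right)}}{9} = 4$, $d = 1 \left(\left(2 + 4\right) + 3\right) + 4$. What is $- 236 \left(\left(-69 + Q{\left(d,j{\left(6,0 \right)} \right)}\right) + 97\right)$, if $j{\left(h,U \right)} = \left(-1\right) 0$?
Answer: $-15104$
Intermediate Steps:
$j{\left(h,U \right)} = 0$
$d = 13$ ($d = 1 \left(6 + 3\right) + 4 = 1 \cdot 9 + 4 = 9 + 4 = 13$)
$Q{\left(Z,p \right)} = 36$ ($Q{\left(Z,p \right)} = 9 \cdot 4 = 36$)
$- 236 \left(\left(-69 + Q{\left(d,j{\left(6,0 \right)} \right)}\right) + 97\right) = - 236 \left(\left(-69 + 36\right) + 97\right) = - 236 \left(-33 + 97\right) = \left(-236\right) 64 = -15104$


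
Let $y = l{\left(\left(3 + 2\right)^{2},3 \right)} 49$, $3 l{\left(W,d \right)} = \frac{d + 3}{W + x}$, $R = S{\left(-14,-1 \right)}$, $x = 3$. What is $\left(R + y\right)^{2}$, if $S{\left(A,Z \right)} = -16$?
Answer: $\frac{625}{4} \approx 156.25$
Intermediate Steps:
$R = -16$
$l{\left(W,d \right)} = \frac{3 + d}{3 \left(3 + W\right)}$ ($l{\left(W,d \right)} = \frac{\left(d + 3\right) \frac{1}{W + 3}}{3} = \frac{\left(3 + d\right) \frac{1}{3 + W}}{3} = \frac{\frac{1}{3 + W} \left(3 + d\right)}{3} = \frac{3 + d}{3 \left(3 + W\right)}$)
$y = \frac{7}{2}$ ($y = \frac{3 + 3}{3 \left(3 + \left(3 + 2\right)^{2}\right)} 49 = \frac{1}{3} \frac{1}{3 + 5^{2}} \cdot 6 \cdot 49 = \frac{1}{3} \frac{1}{3 + 25} \cdot 6 \cdot 49 = \frac{1}{3} \cdot \frac{1}{28} \cdot 6 \cdot 49 = \frac{1}{14} \cdot 49 = \frac{7}{2} \approx 3.5$)
$\left(R + y\right)^{2} = \left(-16 + \frac{7}{2}\right)^{2} = \left(- \frac{25}{2}\right)^{2} = \frac{625}{4}$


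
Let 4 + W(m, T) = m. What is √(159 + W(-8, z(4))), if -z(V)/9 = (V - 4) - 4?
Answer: 7*√3 ≈ 12.124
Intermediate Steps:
z(V) = 72 - 9*V (z(V) = -9*((V - 4) - 4) = -9*((-4 + V) - 4) = -9*(-8 + V) = 72 - 9*V)
W(m, T) = -4 + m
√(159 + W(-8, z(4))) = √(159 + (-4 - 8)) = √(159 - 12) = √147 = 7*√3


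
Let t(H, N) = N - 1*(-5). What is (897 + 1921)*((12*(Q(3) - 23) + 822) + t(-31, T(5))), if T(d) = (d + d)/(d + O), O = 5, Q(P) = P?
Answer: 1656984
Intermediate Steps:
T(d) = 2*d/(5 + d) (T(d) = (d + d)/(d + 5) = (2*d)/(5 + d) = 2*d/(5 + d))
t(H, N) = 5 + N (t(H, N) = N + 5 = 5 + N)
(897 + 1921)*((12*(Q(3) - 23) + 822) + t(-31, T(5))) = (897 + 1921)*((12*(3 - 23) + 822) + (5 + 2*5/(5 + 5))) = 2818*((12*(-20) + 822) + (5 + 2*5/10)) = 2818*((-240 + 822) + (5 + 2*5*(⅒))) = 2818*(582 + (5 + 1)) = 2818*(582 + 6) = 2818*588 = 1656984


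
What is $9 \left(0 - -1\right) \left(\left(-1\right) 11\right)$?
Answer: $-99$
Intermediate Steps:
$9 \left(0 - -1\right) \left(\left(-1\right) 11\right) = 9 \left(0 + 1\right) \left(-11\right) = 9 \cdot 1 \left(-11\right) = 9 \left(-11\right) = -99$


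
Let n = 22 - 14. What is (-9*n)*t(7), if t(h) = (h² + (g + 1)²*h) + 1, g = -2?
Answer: -4104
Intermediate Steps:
n = 8
t(h) = 1 + h + h² (t(h) = (h² + (-2 + 1)²*h) + 1 = (h² + (-1)²*h) + 1 = (h² + 1*h) + 1 = (h² + h) + 1 = (h + h²) + 1 = 1 + h + h²)
(-9*n)*t(7) = (-9*8)*(1 + 7 + 7²) = -72*(1 + 7 + 49) = -72*57 = -4104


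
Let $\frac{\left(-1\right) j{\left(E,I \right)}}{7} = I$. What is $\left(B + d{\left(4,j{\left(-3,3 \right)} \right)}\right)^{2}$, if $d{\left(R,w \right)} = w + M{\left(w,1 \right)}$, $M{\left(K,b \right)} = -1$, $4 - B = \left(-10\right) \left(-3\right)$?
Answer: $2304$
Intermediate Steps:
$B = -26$ ($B = 4 - \left(-10\right) \left(-3\right) = 4 - 30 = -26$)
$j{\left(E,I \right)} = - 7 I$
$d{\left(R,w \right)} = -1 + w$ ($d{\left(R,w \right)} = w - 1 = -1 + w$)
$\left(B + d{\left(4,j{\left(-3,3 \right)} \right)}\right)^{2} = \left(-26 - 22\right)^{2} = \left(-48\right)^{2} = 2304$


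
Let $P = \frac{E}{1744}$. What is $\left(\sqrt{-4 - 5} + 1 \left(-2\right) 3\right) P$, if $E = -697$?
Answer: $\frac{2091}{872} - \frac{2091 i}{1744} \approx 2.3979 - 1.199 i$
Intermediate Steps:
$P = - \frac{697}{1744} \approx -0.39966$
$\left(\sqrt{-4 - 5} + 1 \left(-2\right) 3\right) P = \left(\sqrt{-4 - 5} + 1 \left(-2\right) 3\right) \left(- \frac{697}{1744}\right) = \left(\sqrt{-9} - 6\right) \left(- \frac{697}{1744}\right) = \left(3 i - 6\right) \left(- \frac{697}{1744}\right) = \left(-6 + 3 i\right) \left(- \frac{697}{1744}\right) = \frac{2091}{872} - \frac{2091 i}{1744}$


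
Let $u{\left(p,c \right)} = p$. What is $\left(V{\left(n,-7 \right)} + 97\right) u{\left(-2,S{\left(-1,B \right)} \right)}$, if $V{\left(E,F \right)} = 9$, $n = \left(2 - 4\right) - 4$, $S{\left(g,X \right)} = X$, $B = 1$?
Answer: $-212$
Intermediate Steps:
$n = -6$ ($n = -2 - 4 = -6$)
$\left(V{\left(n,-7 \right)} + 97\right) u{\left(-2,S{\left(-1,B \right)} \right)} = \left(9 + 97\right) \left(-2\right) = 106 \left(-2\right) = -212$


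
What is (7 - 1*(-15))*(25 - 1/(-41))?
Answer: 22572/41 ≈ 550.54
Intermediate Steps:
(7 - 1*(-15))*(25 - 1/(-41)) = (7 + 15)*(25 - 1*(-1/41)) = 22*(25 + 1/41) = 22*(1026/41) = 22572/41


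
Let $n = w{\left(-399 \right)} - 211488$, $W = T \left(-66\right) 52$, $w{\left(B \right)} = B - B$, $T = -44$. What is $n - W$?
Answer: $-362496$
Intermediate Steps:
$w{\left(B \right)} = 0$
$W = 151008$ ($W = \left(-44\right) \left(-66\right) 52 = 2904 \cdot 52 = 151008$)
$n = -211488$ ($n = 0 - 211488 = -211488$)
$n - W = -211488 - 151008 = -362496$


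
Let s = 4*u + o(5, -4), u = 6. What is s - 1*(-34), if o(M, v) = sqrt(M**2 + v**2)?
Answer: 58 + sqrt(41) ≈ 64.403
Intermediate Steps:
s = 24 + sqrt(41) (s = 4*6 + sqrt(5**2 + (-4)**2) = 24 + sqrt(25 + 16) = 24 + sqrt(41) ≈ 30.403)
s - 1*(-34) = (24 + sqrt(41)) - 1*(-34) = (24 + sqrt(41)) + 34 = 58 + sqrt(41)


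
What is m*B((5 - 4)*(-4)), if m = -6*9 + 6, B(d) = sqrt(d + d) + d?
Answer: 192 - 96*I*sqrt(2) ≈ 192.0 - 135.76*I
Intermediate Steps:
B(d) = d + sqrt(2)*sqrt(d) (B(d) = sqrt(2*d) + d = sqrt(2)*sqrt(d) + d = d + sqrt(2)*sqrt(d))
m = -48 (m = -54 + 6 = -48)
m*B((5 - 4)*(-4)) = -48*((5 - 4)*(-4) + sqrt(2)*sqrt((5 - 4)*(-4))) = -48*(1*(-4) + sqrt(2)*sqrt(1*(-4))) = -48*(-4 + sqrt(2)*sqrt(-4)) = -48*(-4 + sqrt(2)*(2*I)) = -48*(-4 + 2*I*sqrt(2)) = 192 - 96*I*sqrt(2)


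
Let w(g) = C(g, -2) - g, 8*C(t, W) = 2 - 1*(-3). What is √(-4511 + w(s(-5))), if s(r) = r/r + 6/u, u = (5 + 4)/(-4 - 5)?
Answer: I*√72086/4 ≈ 67.122*I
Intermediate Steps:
u = -1 (u = 9/(-9) = 9*(-⅑) = -1)
C(t, W) = 5/8 (C(t, W) = (2 - 1*(-3))/8 = (2 + 3)/8 = (⅛)*5 = 5/8)
s(r) = -5 (s(r) = r/r + 6/(-1) = 1 + 6*(-1) = 1 - 6 = -5)
w(g) = 5/8 - g
√(-4511 + w(s(-5))) = √(-4511 + (5/8 - 1*(-5))) = √(-4511 + (5/8 + 5)) = √(-4511 + 45/8) = √(-36043/8) = I*√72086/4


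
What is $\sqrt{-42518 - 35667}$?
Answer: $i \sqrt{78185} \approx 279.62 i$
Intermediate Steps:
$\sqrt{-42518 - 35667} = \sqrt{-78185} = i \sqrt{78185}$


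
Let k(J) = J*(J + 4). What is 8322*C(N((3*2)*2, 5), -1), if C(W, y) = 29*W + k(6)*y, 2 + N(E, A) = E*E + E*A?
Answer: 48250956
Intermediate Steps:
k(J) = J*(4 + J)
N(E, A) = -2 + E² + A*E (N(E, A) = -2 + (E*E + E*A) = -2 + (E² + A*E) = -2 + E² + A*E)
C(W, y) = 29*W + 60*y (C(W, y) = 29*W + (6*(4 + 6))*y = 29*W + (6*10)*y = 29*W + 60*y)
8322*C(N((3*2)*2, 5), -1) = 8322*(29*(-2 + ((3*2)*2)² + 5*((3*2)*2)) + 60*(-1)) = 8322*(29*(-2 + (6*2)² + 5*(6*2)) - 60) = 8322*(29*(-2 + 12² + 5*12) - 60) = 8322*(29*(-2 + 144 + 60) - 60) = 8322*(29*202 - 60) = 8322*(5858 - 60) = 8322*5798 = 48250956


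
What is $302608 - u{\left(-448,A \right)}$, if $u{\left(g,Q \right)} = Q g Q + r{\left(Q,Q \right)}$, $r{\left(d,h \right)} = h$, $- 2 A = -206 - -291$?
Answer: $\frac{2223701}{2} \approx 1.1119 \cdot 10^{6}$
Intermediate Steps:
$A = - \frac{85}{2}$ ($A = - \frac{-206 - -291}{2} = - \frac{-206 + 291}{2} = \left(- \frac{1}{2}\right) 85 = - \frac{85}{2} \approx -42.5$)
$u{\left(g,Q \right)} = Q + g Q^{2}$ ($u{\left(g,Q \right)} = Q g Q + Q = g Q^{2} + Q = Q + g Q^{2}$)
$302608 - u{\left(-448,A \right)} = 302608 - - \frac{85 \left(1 - -19040\right)}{2} = 302608 - - \frac{85 \left(1 + 19040\right)}{2} = 302608 - \left(- \frac{85}{2}\right) 19041 = 302608 - - \frac{1618485}{2} = 302608 + \frac{1618485}{2} = \frac{2223701}{2}$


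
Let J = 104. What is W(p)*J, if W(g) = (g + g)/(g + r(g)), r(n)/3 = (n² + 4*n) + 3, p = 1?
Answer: 208/25 ≈ 8.3200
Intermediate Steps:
r(n) = 9 + 3*n² + 12*n (r(n) = 3*((n² + 4*n) + 3) = 3*(3 + n² + 4*n) = 9 + 3*n² + 12*n)
W(g) = 2*g/(9 + 3*g² + 13*g) (W(g) = (g + g)/(g + (9 + 3*g² + 12*g)) = (2*g)/(9 + 3*g² + 13*g) = 2*g/(9 + 3*g² + 13*g))
W(p)*J = (2*1/(9 + 3*1² + 13*1))*104 = (2*1/(9 + 3*1 + 13))*104 = (2*1/(9 + 3 + 13))*104 = (2*1/25)*104 = (2*1*(1/25))*104 = (2/25)*104 = 208/25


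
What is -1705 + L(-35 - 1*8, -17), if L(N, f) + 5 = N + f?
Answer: -1770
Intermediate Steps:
L(N, f) = -5 + N + f (L(N, f) = -5 + (N + f) = -5 + N + f)
-1705 + L(-35 - 1*8, -17) = -1705 + (-5 + (-35 - 1*8) - 17) = -1705 + (-5 + (-35 - 8) - 17) = -1705 + (-5 - 43 - 17) = -1705 - 65 = -1770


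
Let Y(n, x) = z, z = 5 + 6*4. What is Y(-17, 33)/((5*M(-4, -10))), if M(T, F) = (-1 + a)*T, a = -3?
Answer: 29/80 ≈ 0.36250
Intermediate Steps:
M(T, F) = -4*T (M(T, F) = (-1 - 3)*T = -4*T)
z = 29 (z = 5 + 24 = 29)
Y(n, x) = 29
Y(-17, 33)/((5*M(-4, -10))) = 29/((5*(-4*(-4)))) = 29/((5*16)) = 29/80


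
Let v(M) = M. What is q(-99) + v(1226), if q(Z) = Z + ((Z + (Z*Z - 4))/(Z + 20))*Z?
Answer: 1049135/79 ≈ 13280.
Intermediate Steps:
q(Z) = Z + Z*(-4 + Z + Z²)/(20 + Z) (q(Z) = Z + ((Z + (Z² - 4))/(20 + Z))*Z = Z + ((Z + (-4 + Z²))/(20 + Z))*Z = Z + ((-4 + Z + Z²)/(20 + Z))*Z = Z + Z*(-4 + Z + Z²)/(20 + Z))
q(-99) + v(1226) = -99*(16 + (-99)² + 2*(-99))/(20 - 99) + 1226 = -99*(16 + 9801 - 198)/(-79) + 1226 = -99*(-1/79)*9619 + 1226 = 952281/79 + 1226 = 1049135/79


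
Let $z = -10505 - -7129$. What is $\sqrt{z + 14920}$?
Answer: $2 \sqrt{2886} \approx 107.44$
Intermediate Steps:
$z = -3376$ ($z = -10505 + 7129 = -3376$)
$\sqrt{z + 14920} = \sqrt{-3376 + 14920} = \sqrt{11544} = 2 \sqrt{2886}$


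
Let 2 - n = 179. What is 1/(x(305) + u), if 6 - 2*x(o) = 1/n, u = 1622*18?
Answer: 354/10336447 ≈ 3.4248e-5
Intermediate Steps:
n = -177 (n = 2 - 1*179 = 2 - 179 = -177)
u = 29196
x(o) = 1063/354 (x(o) = 3 - ½/(-177) = 3 - ½*(-1/177) = 3 + 1/354 = 1063/354)
1/(x(305) + u) = 1/(1063/354 + 29196) = 1/(10336447/354) = 354/10336447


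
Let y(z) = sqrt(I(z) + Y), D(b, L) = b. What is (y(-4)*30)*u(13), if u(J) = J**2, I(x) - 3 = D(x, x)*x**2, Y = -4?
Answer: 5070*I*sqrt(65) ≈ 40876.0*I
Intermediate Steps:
I(x) = 3 + x**3 (I(x) = 3 + x*x**2 = 3 + x**3)
y(z) = sqrt(-1 + z**3) (y(z) = sqrt((3 + z**3) - 4) = sqrt(-1 + z**3))
(y(-4)*30)*u(13) = (sqrt(-1 + (-4)**3)*30)*13**2 = (sqrt(-1 - 64)*30)*169 = (sqrt(-65)*30)*169 = ((I*sqrt(65))*30)*169 = (30*I*sqrt(65))*169 = 5070*I*sqrt(65)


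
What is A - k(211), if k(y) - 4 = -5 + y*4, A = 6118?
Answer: 5275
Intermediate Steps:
k(y) = -1 + 4*y (k(y) = 4 + (-5 + y*4) = 4 + (-5 + 4*y) = -1 + 4*y)
A - k(211) = 6118 - (-1 + 4*211) = 6118 - (-1 + 844) = 6118 - 1*843 = 6118 - 843 = 5275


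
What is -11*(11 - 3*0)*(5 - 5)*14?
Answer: 0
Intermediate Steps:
-11*(11 - 3*0)*(5 - 5)*14 = -11*(11 + 0)*0*14 = -121*0*14 = -11*0*14 = 0*14 = 0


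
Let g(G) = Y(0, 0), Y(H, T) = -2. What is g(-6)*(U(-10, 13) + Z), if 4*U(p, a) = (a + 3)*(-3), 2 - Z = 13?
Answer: 46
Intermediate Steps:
Z = -11 (Z = 2 - 1*13 = 2 - 13 = -11)
g(G) = -2
U(p, a) = -9/4 - 3*a/4 (U(p, a) = ((a + 3)*(-3))/4 = ((3 + a)*(-3))/4 = (-9 - 3*a)/4 = -9/4 - 3*a/4)
g(-6)*(U(-10, 13) + Z) = -2*((-9/4 - ¾*13) - 11) = -2*((-9/4 - 39/4) - 11) = -2*(-12 - 11) = -2*(-23) = 46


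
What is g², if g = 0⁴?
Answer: 0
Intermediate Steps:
g = 0
g² = 0² = 0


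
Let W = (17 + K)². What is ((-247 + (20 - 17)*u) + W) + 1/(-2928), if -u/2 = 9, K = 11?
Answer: 1414223/2928 ≈ 483.00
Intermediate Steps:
u = -18 (u = -2*9 = -18)
W = 784 (W = (17 + 11)² = 28² = 784)
((-247 + (20 - 17)*u) + W) + 1/(-2928) = ((-247 + (20 - 17)*(-18)) + 784) + 1/(-2928) = ((-247 + 3*(-18)) + 784) - 1/2928 = ((-247 - 54) + 784) - 1/2928 = (-301 + 784) - 1/2928 = 483 - 1/2928 = 1414223/2928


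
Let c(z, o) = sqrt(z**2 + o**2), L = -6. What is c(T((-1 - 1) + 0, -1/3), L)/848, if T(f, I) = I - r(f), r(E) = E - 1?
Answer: sqrt(97)/1272 ≈ 0.0077428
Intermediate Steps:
r(E) = -1 + E
T(f, I) = 1 + I - f (T(f, I) = I - (-1 + f) = I + (1 - f) = 1 + I - f)
c(z, o) = sqrt(o**2 + z**2)
c(T((-1 - 1) + 0, -1/3), L)/848 = sqrt((-6)**2 + (1 - 1/3 - ((-1 - 1) + 0))**2)/848 = sqrt(36 + (1 - 1*1/3 - (-2 + 0))**2)*(1/848) = sqrt(36 + (1 - 1/3 - 1*(-2))**2)*(1/848) = sqrt(36 + (1 - 1/3 + 2)**2)*(1/848) = sqrt(36 + (8/3)**2)*(1/848) = sqrt(36 + 64/9)*(1/848) = sqrt(388/9)*(1/848) = (2*sqrt(97)/3)*(1/848) = sqrt(97)/1272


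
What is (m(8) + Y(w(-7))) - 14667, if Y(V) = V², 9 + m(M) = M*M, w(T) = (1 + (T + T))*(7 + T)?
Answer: -14612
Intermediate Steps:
w(T) = (1 + 2*T)*(7 + T)
m(M) = -9 + M² (m(M) = -9 + M*M = -9 + M²)
(m(8) + Y(w(-7))) - 14667 = ((-9 + 8²) + (7 + 2*(-7)² + 15*(-7))²) - 14667 = ((-9 + 64) + (7 + 2*49 - 105)²) - 14667 = (55 + (7 + 98 - 105)²) - 14667 = (55 + 0²) - 14667 = (55 + 0) - 14667 = 55 - 14667 = -14612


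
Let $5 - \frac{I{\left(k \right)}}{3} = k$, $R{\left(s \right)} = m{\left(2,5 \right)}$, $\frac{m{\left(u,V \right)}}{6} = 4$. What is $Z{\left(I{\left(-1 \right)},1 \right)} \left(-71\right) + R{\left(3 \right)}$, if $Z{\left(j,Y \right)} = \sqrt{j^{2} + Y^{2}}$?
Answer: $24 - 355 \sqrt{13} \approx -1256.0$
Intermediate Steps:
$m{\left(u,V \right)} = 24$ ($m{\left(u,V \right)} = 6 \cdot 4 = 24$)
$R{\left(s \right)} = 24$
$I{\left(k \right)} = 15 - 3 k$
$Z{\left(j,Y \right)} = \sqrt{Y^{2} + j^{2}}$
$Z{\left(I{\left(-1 \right)},1 \right)} \left(-71\right) + R{\left(3 \right)} = \sqrt{1^{2} + \left(15 - -3\right)^{2}} \left(-71\right) + 24 = \sqrt{1 + \left(15 + 3\right)^{2}} \left(-71\right) + 24 = \sqrt{1 + 18^{2}} \left(-71\right) + 24 = \sqrt{1 + 324} \left(-71\right) + 24 = \sqrt{325} \left(-71\right) + 24 = 5 \sqrt{13} \left(-71\right) + 24 = - 355 \sqrt{13} + 24 = 24 - 355 \sqrt{13}$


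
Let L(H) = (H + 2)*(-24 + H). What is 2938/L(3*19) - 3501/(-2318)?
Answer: 13626731/4513146 ≈ 3.0193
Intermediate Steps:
L(H) = (-24 + H)*(2 + H) (L(H) = (2 + H)*(-24 + H) = (-24 + H)*(2 + H))
2938/L(3*19) - 3501/(-2318) = 2938/(-48 + (3*19)² - 66*19) - 3501/(-2318) = 2938/(-48 + 57² - 22*57) - 3501*(-1/2318) = 2938/(-48 + 3249 - 1254) + 3501/2318 = 2938/1947 + 3501/2318 = 13626731/4513146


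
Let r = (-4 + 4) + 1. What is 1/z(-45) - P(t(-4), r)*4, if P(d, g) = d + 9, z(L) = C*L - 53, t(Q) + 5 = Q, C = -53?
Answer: 1/2332 ≈ 0.00042882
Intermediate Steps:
t(Q) = -5 + Q
z(L) = -53 - 53*L (z(L) = -53*L - 53 = -53 - 53*L)
r = 1 (r = 0 + 1 = 1)
P(d, g) = 9 + d
1/z(-45) - P(t(-4), r)*4 = 1/(-53 - 53*(-45)) - (9 + (-5 - 4))*4 = 1/(-53 + 2385) - (9 - 9)*4 = 1/2332 - 0*4 = 1/2332 - 1*0 = 1/2332 + 0 = 1/2332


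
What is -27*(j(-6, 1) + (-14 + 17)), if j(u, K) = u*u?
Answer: -1053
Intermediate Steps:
j(u, K) = u²
-27*(j(-6, 1) + (-14 + 17)) = -27*((-6)² + (-14 + 17)) = -27*(36 + 3) = -27*39 = -1053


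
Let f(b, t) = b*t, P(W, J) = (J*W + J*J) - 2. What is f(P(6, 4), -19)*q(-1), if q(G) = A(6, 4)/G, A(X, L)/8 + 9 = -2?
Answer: -63536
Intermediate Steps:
P(W, J) = -2 + J² + J*W (P(W, J) = (J*W + J²) - 2 = (J² + J*W) - 2 = -2 + J² + J*W)
A(X, L) = -88 (A(X, L) = -72 + 8*(-2) = -72 - 16 = -88)
q(G) = -88/G
f(P(6, 4), -19)*q(-1) = ((-2 + 4² + 4*6)*(-19))*(-88/(-1)) = ((-2 + 16 + 24)*(-19))*(-88*(-1)) = (38*(-19))*88 = -722*88 = -63536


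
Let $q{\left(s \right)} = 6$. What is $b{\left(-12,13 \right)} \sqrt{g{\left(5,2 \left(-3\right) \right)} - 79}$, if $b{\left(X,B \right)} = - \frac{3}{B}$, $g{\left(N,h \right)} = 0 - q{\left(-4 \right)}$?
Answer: $- \frac{3 i \sqrt{85}}{13} \approx - 2.1276 i$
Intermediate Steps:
$g{\left(N,h \right)} = -6$ ($g{\left(N,h \right)} = 0 - 6 = -6$)
$b{\left(-12,13 \right)} \sqrt{g{\left(5,2 \left(-3\right) \right)} - 79} = - \frac{3}{13} \sqrt{-6 - 79} = \left(-3\right) \frac{1}{13} \sqrt{-85} = - \frac{3 i \sqrt{85}}{13}$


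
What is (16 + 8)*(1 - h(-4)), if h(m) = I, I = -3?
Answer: 96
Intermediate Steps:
h(m) = -3
(16 + 8)*(1 - h(-4)) = (16 + 8)*(1 - 1*(-3)) = 24*(1 + 3) = 24*4 = 96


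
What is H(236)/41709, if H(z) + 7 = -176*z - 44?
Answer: -41587/41709 ≈ -0.99708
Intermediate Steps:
H(z) = -51 - 176*z (H(z) = -7 + (-176*z - 44) = -7 + (-44 - 176*z) = -51 - 176*z)
H(236)/41709 = (-51 - 176*236)/41709 = (-51 - 41536)*(1/41709) = -41587*1/41709 = -41587/41709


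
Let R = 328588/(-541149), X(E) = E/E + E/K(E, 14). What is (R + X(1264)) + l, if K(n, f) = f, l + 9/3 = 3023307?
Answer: 1636107006881/541149 ≈ 3.0234e+6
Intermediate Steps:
l = 3023304 (l = -3 + 3023307 = 3023304)
X(E) = 1 + E/14 (X(E) = E/E + E/14 = 1 + E*(1/14) = 1 + E/14)
R = -328588/541149 (R = 328588*(-1/541149) = -328588/541149 ≈ -0.60720)
(R + X(1264)) + l = (-328588/541149 + (1 + (1/14)*1264)) + 3023304 = (-328588/541149 + (1 + 632/7)) + 3023304 = (-328588/541149 + 639/7) + 3023304 = 49070585/541149 + 3023304 = 1636107006881/541149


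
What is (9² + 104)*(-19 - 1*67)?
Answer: -15910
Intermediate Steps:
(9² + 104)*(-19 - 1*67) = (81 + 104)*(-19 - 67) = 185*(-86) = -15910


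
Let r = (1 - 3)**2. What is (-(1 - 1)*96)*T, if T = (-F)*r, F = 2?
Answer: 0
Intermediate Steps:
r = 4 (r = (-2)**2 = 4)
T = -8 (T = -1*2*4 = -2*4 = -8)
(-(1 - 1)*96)*T = (-(1 - 1)*96)*(-8) = (-1*0*96)*(-8) = (0*96)*(-8) = 0*(-8) = 0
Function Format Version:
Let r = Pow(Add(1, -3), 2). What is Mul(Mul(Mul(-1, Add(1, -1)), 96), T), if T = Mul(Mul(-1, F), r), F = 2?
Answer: 0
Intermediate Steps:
r = 4 (r = Pow(-2, 2) = 4)
T = -8 (T = Mul(Mul(-1, 2), 4) = Mul(-2, 4) = -8)
Mul(Mul(Mul(-1, Add(1, -1)), 96), T) = Mul(Mul(Mul(-1, Add(1, -1)), 96), -8) = Mul(Mul(Mul(-1, 0), 96), -8) = Mul(Mul(0, 96), -8) = Mul(0, -8) = 0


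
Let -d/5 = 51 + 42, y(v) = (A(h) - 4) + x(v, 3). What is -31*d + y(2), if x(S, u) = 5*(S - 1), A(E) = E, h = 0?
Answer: 14416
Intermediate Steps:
x(S, u) = -5 + 5*S (x(S, u) = 5*(-1 + S) = -5 + 5*S)
y(v) = -9 + 5*v (y(v) = (0 - 4) + (-5 + 5*v) = -4 + (-5 + 5*v) = -9 + 5*v)
d = -465 (d = -5*(51 + 42) = -5*93 = -465)
-31*d + y(2) = -31*(-465) + (-9 + 5*2) = 14415 + (-9 + 10) = 14415 + 1 = 14416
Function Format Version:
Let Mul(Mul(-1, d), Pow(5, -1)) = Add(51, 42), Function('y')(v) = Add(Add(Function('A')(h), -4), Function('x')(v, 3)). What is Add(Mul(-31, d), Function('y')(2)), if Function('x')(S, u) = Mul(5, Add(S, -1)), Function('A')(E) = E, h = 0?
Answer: 14416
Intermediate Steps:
Function('x')(S, u) = Add(-5, Mul(5, S)) (Function('x')(S, u) = Mul(5, Add(-1, S)) = Add(-5, Mul(5, S)))
Function('y')(v) = Add(-9, Mul(5, v)) (Function('y')(v) = Add(Add(0, -4), Add(-5, Mul(5, v))) = Add(-4, Add(-5, Mul(5, v))) = Add(-9, Mul(5, v)))
d = -465 (d = Mul(-5, Add(51, 42)) = Mul(-5, 93) = -465)
Add(Mul(-31, d), Function('y')(2)) = Add(Mul(-31, -465), Add(-9, Mul(5, 2))) = Add(14415, Add(-9, 10)) = Add(14415, 1) = 14416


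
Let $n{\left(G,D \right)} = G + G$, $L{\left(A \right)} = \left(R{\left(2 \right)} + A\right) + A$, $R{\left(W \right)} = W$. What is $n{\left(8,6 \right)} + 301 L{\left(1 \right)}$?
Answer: $1220$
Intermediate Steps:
$L{\left(A \right)} = 2 + 2 A$ ($L{\left(A \right)} = \left(2 + A\right) + A = 2 + 2 A$)
$n{\left(G,D \right)} = 2 G$
$n{\left(8,6 \right)} + 301 L{\left(1 \right)} = 2 \cdot 8 + 301 \left(2 + 2 \cdot 1\right) = 16 + 301 \left(2 + 2\right) = 16 + 301 \cdot 4 = 16 + 1204 = 1220$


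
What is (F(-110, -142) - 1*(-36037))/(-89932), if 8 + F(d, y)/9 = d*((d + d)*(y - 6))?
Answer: 32198435/89932 ≈ 358.03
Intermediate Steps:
F(d, y) = -72 + 18*d**2*(-6 + y) (F(d, y) = -72 + 9*(d*((d + d)*(y - 6))) = -72 + 9*(d*((2*d)*(-6 + y))) = -72 + 9*(d*(2*d*(-6 + y))) = -72 + 9*(2*d**2*(-6 + y)) = -72 + 18*d**2*(-6 + y))
(F(-110, -142) - 1*(-36037))/(-89932) = ((-72 - 108*(-110)**2 + 18*(-142)*(-110)**2) - 1*(-36037))/(-89932) = ((-72 - 108*12100 + 18*(-142)*12100) + 36037)*(-1/89932) = ((-72 - 1306800 - 30927600) + 36037)*(-1/89932) = (-32234472 + 36037)*(-1/89932) = -32198435*(-1/89932) = 32198435/89932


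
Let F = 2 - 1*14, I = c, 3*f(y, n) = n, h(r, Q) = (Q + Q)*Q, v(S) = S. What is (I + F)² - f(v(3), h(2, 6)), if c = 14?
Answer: -20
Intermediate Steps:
h(r, Q) = 2*Q² (h(r, Q) = (2*Q)*Q = 2*Q²)
f(y, n) = n/3
I = 14
F = -12 (F = 2 - 14 = -12)
(I + F)² - f(v(3), h(2, 6)) = (14 - 12)² - 2*6²/3 = 2² - 2*36/3 = 4 - 72/3 = 4 - 1*24 = 4 - 24 = -20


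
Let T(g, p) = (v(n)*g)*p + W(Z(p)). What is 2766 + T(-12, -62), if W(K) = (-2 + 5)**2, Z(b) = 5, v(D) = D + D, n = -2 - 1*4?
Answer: -6153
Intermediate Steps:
n = -6 (n = -2 - 4 = -6)
v(D) = 2*D
W(K) = 9 (W(K) = 3**2 = 9)
T(g, p) = 9 - 12*g*p (T(g, p) = ((2*(-6))*g)*p + 9 = (-12*g)*p + 9 = -12*g*p + 9 = 9 - 12*g*p)
2766 + T(-12, -62) = 2766 + (9 - 12*(-12)*(-62)) = 2766 + (9 - 8928) = 2766 - 8919 = -6153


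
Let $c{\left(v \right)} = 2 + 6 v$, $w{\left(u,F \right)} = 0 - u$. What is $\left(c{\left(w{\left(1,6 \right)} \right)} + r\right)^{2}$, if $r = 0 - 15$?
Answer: $361$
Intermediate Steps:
$w{\left(u,F \right)} = - u$
$r = -15$ ($r = 0 - 15 = -15$)
$\left(c{\left(w{\left(1,6 \right)} \right)} + r\right)^{2} = \left(\left(2 + 6 \left(\left(-1\right) 1\right)\right) - 15\right)^{2} = \left(\left(2 + 6 \left(-1\right)\right) - 15\right)^{2} = \left(\left(2 - 6\right) - 15\right)^{2} = \left(-4 - 15\right)^{2} = \left(-19\right)^{2} = 361$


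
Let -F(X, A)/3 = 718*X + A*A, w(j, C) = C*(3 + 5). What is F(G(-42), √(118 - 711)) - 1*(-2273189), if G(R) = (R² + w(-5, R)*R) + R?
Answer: -31831468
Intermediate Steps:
w(j, C) = 8*C (w(j, C) = C*8 = 8*C)
G(R) = R + 9*R² (G(R) = (R² + (8*R)*R) + R = (R² + 8*R²) + R = 9*R² + R = R + 9*R²)
F(X, A) = -2154*X - 3*A² (F(X, A) = -3*(718*X + A*A) = -3*(718*X + A²) = -3*(A² + 718*X) = -2154*X - 3*A²)
F(G(-42), √(118 - 711)) - 1*(-2273189) = (-(-90468)*(1 + 9*(-42)) - 3*(√(118 - 711))²) - 1*(-2273189) = (-(-90468)*(1 - 378) - 3*(√(-593))²) + 2273189 = (-(-90468)*(-377) - 3*(I*√593)²) + 2273189 = (-2154*15834 - 3*(-593)) + 2273189 = (-34106436 + 1779) + 2273189 = -34104657 + 2273189 = -31831468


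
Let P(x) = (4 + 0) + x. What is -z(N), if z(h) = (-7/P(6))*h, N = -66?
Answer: -231/5 ≈ -46.200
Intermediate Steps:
P(x) = 4 + x
z(h) = -7*h/10 (z(h) = (-7/(4 + 6))*h = (-7/10)*h = (-7*1/10)*h = -7*h/10)
-z(N) = -(-7)*(-66)/10 = -1*231/5 = -231/5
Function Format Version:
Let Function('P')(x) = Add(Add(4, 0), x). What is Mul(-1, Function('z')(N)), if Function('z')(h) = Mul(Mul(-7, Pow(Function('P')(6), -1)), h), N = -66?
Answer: Rational(-231, 5) ≈ -46.200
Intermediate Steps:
Function('P')(x) = Add(4, x)
Function('z')(h) = Mul(Rational(-7, 10), h) (Function('z')(h) = Mul(Mul(-7, Pow(Add(4, 6), -1)), h) = Mul(Mul(-7, Pow(10, -1)), h) = Mul(Mul(-7, Rational(1, 10)), h) = Mul(Rational(-7, 10), h))
Mul(-1, Function('z')(N)) = Mul(-1, Mul(Rational(-7, 10), -66)) = Mul(-1, Rational(231, 5)) = Rational(-231, 5)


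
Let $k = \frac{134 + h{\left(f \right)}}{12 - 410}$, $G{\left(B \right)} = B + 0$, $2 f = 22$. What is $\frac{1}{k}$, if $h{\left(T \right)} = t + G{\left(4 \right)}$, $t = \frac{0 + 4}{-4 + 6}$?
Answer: $- \frac{199}{70} \approx -2.8429$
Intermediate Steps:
$f = 11$ ($f = \frac{1}{2} \cdot 22 = 11$)
$G{\left(B \right)} = B$
$t = 2$ ($t = \frac{4}{2} = 4 \cdot \frac{1}{2} = 2$)
$h{\left(T \right)} = 6$ ($h{\left(T \right)} = 2 + 4 = 6$)
$k = - \frac{70}{199}$ ($k = \frac{134 + 6}{12 - 410} = \frac{140}{-398} = 140 \left(- \frac{1}{398}\right) = - \frac{70}{199} \approx -0.35176$)
$\frac{1}{k} = \frac{1}{- \frac{70}{199}} = - \frac{199}{70}$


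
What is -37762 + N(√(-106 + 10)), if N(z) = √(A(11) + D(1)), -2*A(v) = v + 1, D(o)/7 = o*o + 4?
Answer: -37762 + √29 ≈ -37757.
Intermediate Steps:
D(o) = 28 + 7*o² (D(o) = 7*(o*o + 4) = 7*(o² + 4) = 7*(4 + o²) = 28 + 7*o²)
A(v) = -½ - v/2 (A(v) = -(v + 1)/2 = -(1 + v)/2 = -½ - v/2)
N(z) = √29 (N(z) = √((-½ - ½*11) + (28 + 7*1²)) = √((-½ - 11/2) + (28 + 7*1)) = √(-6 + (28 + 7)) = √(-6 + 35) = √29)
-37762 + N(√(-106 + 10)) = -37762 + √29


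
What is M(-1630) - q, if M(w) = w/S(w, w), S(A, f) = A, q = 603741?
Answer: -603740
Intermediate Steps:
M(w) = 1 (M(w) = w/w = 1)
M(-1630) - q = 1 - 1*603741 = 1 - 603741 = -603740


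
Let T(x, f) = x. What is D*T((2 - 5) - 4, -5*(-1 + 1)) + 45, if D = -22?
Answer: 199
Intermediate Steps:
D*T((2 - 5) - 4, -5*(-1 + 1)) + 45 = -22*((2 - 5) - 4) + 45 = -22*(-3 - 4) + 45 = -22*(-7) + 45 = 154 + 45 = 199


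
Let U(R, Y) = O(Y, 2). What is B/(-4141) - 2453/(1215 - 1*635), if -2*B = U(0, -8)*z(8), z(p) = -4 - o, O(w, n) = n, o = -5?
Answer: -10157293/2401780 ≈ -4.2291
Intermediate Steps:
U(R, Y) = 2
z(p) = 1 (z(p) = -4 - 1*(-5) = -4 + 5 = 1)
B = -1 ≈ -1.0000
B/(-4141) - 2453/(1215 - 1*635) = -1/(-4141) - 2453/(1215 - 1*635) = -1*(-1/4141) - 2453/(1215 - 635) = 1/4141 - 2453/580 = -10157293/2401780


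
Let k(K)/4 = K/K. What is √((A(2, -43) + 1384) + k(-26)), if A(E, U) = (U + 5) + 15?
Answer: √1365 ≈ 36.946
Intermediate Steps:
A(E, U) = 20 + U (A(E, U) = (5 + U) + 15 = 20 + U)
k(K) = 4 (k(K) = 4*(K/K) = 4*1 = 4)
√((A(2, -43) + 1384) + k(-26)) = √(((20 - 43) + 1384) + 4) = √((-23 + 1384) + 4) = √(1361 + 4) = √1365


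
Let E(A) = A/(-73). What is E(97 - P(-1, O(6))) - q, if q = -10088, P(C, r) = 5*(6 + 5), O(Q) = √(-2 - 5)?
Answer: 736382/73 ≈ 10087.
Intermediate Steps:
O(Q) = I*√7 (O(Q) = √(-7) = I*√7)
P(C, r) = 55 (P(C, r) = 5*11 = 55)
E(A) = -A/73 (E(A) = A*(-1/73) = -A/73)
E(97 - P(-1, O(6))) - q = -(97 - 1*55)/73 - 1*(-10088) = -(97 - 55)/73 + 10088 = -1/73*42 + 10088 = -42/73 + 10088 = 736382/73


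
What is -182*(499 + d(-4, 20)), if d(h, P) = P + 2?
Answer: -94822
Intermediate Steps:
d(h, P) = 2 + P
-182*(499 + d(-4, 20)) = -182*(499 + (2 + 20)) = -182*(499 + 22) = -182*521 = -94822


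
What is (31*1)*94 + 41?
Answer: 2955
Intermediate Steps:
(31*1)*94 + 41 = 31*94 + 41 = 2914 + 41 = 2955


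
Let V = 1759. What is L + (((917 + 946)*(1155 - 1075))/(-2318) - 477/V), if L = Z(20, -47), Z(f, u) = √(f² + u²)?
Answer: -131633523/2038681 + √2609 ≈ -13.490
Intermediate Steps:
L = √2609 (L = √(20² + (-47)²) = √(400 + 2209) = √2609 ≈ 51.078)
L + (((917 + 946)*(1155 - 1075))/(-2318) - 477/V) = √2609 + (((917 + 946)*(1155 - 1075))/(-2318) - 477/1759) = √2609 + ((1863*80)*(-1/2318) - 477*1/1759) = √2609 + (149040*(-1/2318) - 477/1759) = √2609 + (-74520/1159 - 477/1759) = √2609 - 131633523/2038681 = -131633523/2038681 + √2609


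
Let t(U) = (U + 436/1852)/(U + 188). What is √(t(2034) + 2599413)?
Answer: √2751221335660684634/1028786 ≈ 1612.3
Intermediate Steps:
t(U) = (109/463 + U)/(188 + U) (t(U) = (U + 436*(1/1852))/(188 + U) = (U + 109/463)/(188 + U) = (109/463 + U)/(188 + U))
√(t(2034) + 2599413) = √((109/463 + 2034)/(188 + 2034) + 2599413) = √((941851/463)/2222 + 2599413) = √((1/2222)*(941851/463) + 2599413) = √(941851/1028786 + 2599413) = √(2674240644469/1028786) = √2751221335660684634/1028786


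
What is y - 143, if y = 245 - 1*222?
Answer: -120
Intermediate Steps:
y = 23 (y = 245 - 222 = 23)
y - 143 = 23 - 143 = -120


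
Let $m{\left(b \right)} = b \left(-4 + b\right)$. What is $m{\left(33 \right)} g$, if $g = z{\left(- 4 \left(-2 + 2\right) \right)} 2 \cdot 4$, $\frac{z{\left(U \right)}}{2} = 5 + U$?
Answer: $76560$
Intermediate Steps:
$z{\left(U \right)} = 10 + 2 U$ ($z{\left(U \right)} = 2 \left(5 + U\right) = 10 + 2 U$)
$g = 80$ ($g = \left(10 + 2 \left(- 4 \left(-2 + 2\right)\right)\right) 2 \cdot 4 = \left(10 + 2 \left(\left(-4\right) 0\right)\right) 2 \cdot 4 = \left(10 + 2 \cdot 0\right) 2 \cdot 4 = \left(10 + 0\right) 2 \cdot 4 = 10 \cdot 2 \cdot 4 = 20 \cdot 4 = 80$)
$m{\left(33 \right)} g = 33 \left(-4 + 33\right) 80 = 33 \cdot 29 \cdot 80 = 957 \cdot 80 = 76560$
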